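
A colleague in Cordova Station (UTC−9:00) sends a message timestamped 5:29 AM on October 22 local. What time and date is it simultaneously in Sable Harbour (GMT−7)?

In UTC: 5:29 AM + 9:00 = 2:29 PM on Oct 22.
Sable Harbour is UTC−7:00: 2:29 PM − 7:00 = 7:29 AM on Oct 22.

7:29 AM on October 22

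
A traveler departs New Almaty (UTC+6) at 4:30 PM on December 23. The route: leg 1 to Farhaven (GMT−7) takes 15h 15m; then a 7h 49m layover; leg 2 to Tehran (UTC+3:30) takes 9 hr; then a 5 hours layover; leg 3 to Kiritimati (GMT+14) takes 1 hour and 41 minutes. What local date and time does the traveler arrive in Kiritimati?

Convert departure to UTC: 4:30 PM − 6:00 = 10:30 AM UTC on Dec 23.
Add 15 hours 15 minutes leg 1 → 1:45 AM UTC (Dec 24).
Add 7 hours 49 minutes layover in Farhaven → 9:34 AM UTC.
Add 9 hours leg 2 → 6:34 PM UTC.
Add 5 hours layover in Tehran → 11:34 PM UTC.
Add 1 hour 41 minutes leg 3 → 1:15 AM UTC (Dec 25).
Kiritimati is UTC+14:00, so local arrival = 1:15 AM + 14:00 = 3:15 PM on Dec 25.

3:15 PM on Dec 25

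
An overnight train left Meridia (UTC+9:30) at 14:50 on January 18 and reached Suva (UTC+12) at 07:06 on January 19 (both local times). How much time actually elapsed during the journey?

13 hours 46 minutes

Departure in UTC: 14:50 − 9:30 = 05:20 on Jan 18.
Arrival in UTC: 07:06 − 12:00 = 19:06 on Jan 18.
Elapsed = 19:06 − 05:20 = 13 hours 46 minutes.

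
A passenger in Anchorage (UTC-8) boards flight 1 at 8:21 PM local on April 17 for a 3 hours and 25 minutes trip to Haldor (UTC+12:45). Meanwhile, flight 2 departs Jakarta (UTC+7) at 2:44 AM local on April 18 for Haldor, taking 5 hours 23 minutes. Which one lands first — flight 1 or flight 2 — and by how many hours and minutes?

Flight 1 in UTC: 8:21 PM + 8:00 = 4:21 AM on Apr 18.
+3 hours 25 minutes → arrive 7:46 AM UTC on Apr 18.
Flight 2 in UTC: 2:44 AM − 7:00 = 7:44 PM on Apr 17.
+5 hours and 23 minutes → arrive 1:07 AM UTC on Apr 18.
Flight 2 lands earlier by 6 hours 39 minutes.

the second, by 6 hours 39 minutes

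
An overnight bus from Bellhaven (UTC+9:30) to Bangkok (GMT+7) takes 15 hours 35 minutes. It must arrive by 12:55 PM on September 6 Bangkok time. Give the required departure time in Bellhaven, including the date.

11:50 PM on September 5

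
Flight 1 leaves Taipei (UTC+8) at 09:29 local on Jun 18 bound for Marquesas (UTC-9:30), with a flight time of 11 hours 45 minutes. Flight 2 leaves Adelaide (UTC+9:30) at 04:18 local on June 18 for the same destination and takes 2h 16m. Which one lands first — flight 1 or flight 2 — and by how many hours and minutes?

the second, by 16 hours 10 minutes

Flight 1 in UTC: 09:29 − 8:00 = 01:29 on Jun 18.
+11 hours and 45 minutes → arrive 13:14 UTC on Jun 18.
Flight 2 in UTC: 04:18 − 9:30 = 18:48 on Jun 17.
+2 hours 16 minutes → arrive 21:04 UTC on Jun 17.
Flight 2 lands earlier by 16 hours 10 minutes.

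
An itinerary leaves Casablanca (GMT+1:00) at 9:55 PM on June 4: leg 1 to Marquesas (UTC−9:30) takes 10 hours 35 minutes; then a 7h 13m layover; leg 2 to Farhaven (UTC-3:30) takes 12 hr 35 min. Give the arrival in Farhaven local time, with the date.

11:48 PM on Jun 5

Convert departure to UTC: 9:55 PM − 1:00 = 8:55 PM UTC on Jun 4.
Add 10 hours 35 minutes leg 1 → 7:30 AM UTC (Jun 5).
Add 7 hours and 13 minutes layover in Marquesas → 2:43 PM UTC.
Add 12 hours and 35 minutes leg 2 → 3:18 AM UTC (Jun 6).
Farhaven is UTC−3:30, so local arrival = 3:18 AM − 3:30 = 11:48 PM on Jun 5.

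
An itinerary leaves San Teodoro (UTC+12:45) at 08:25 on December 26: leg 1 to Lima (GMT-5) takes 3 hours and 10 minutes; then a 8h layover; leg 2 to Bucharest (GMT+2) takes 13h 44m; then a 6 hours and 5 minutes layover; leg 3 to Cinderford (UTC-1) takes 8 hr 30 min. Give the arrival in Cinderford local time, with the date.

Convert departure to UTC: 08:25 − 12:45 = 19:40 UTC on Dec 25.
Add 3 hours and 10 minutes leg 1 → 22:50 UTC.
Add 8 hours layover in Lima → 06:50 UTC (Dec 26).
Add 13 hours 44 minutes leg 2 → 20:34 UTC.
Add 6 hours 5 minutes layover in Bucharest → 02:39 UTC (Dec 27).
Add 8 hours and 30 minutes leg 3 → 11:09 UTC.
Cinderford is UTC−1:00, so local arrival = 11:09 − 1:00 = 10:09 on Dec 27.

10:09 on December 27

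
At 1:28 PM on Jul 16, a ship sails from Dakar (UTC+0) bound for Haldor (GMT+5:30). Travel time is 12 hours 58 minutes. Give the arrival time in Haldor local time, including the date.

7:56 AM on Jul 17

Dakar is at UTC+0, so departure is already 1:28 PM UTC on Jul 16.
Add 12 hours and 58 minutes travel time → 2:26 AM UTC (Jul 17).
Haldor is UTC+5:30, so local arrival = 2:26 AM + 5:30 = 7:56 AM on Jul 17.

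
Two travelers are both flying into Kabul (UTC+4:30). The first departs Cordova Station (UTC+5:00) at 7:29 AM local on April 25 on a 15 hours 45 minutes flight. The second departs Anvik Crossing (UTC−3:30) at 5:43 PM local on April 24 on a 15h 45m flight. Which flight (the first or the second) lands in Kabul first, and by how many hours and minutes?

the second, by 5 hours 16 minutes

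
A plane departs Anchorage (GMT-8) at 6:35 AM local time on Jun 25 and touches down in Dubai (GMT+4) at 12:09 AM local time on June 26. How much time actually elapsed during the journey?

Departure in UTC: 6:35 AM + 8:00 = 2:35 PM on Jun 25.
Arrival in UTC: 12:09 AM − 4:00 = 8:09 PM on Jun 25.
Elapsed = 8:09 PM − 2:35 PM = 5 hours 34 minutes.

5 hours 34 minutes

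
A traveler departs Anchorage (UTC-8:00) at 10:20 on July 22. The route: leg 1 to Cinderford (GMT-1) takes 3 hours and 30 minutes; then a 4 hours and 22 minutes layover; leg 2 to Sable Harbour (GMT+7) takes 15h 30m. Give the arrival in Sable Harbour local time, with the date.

00:42 on July 24

Convert departure to UTC: 10:20 + 8:00 = 18:20 UTC on Jul 22.
Add 3 hours and 30 minutes leg 1 → 21:50 UTC.
Add 4 hours and 22 minutes layover in Cinderford → 02:12 UTC (Jul 23).
Add 15 hours 30 minutes leg 2 → 17:42 UTC.
Sable Harbour is UTC+7:00, so local arrival = 17:42 + 7:00 = 00:42 on Jul 24.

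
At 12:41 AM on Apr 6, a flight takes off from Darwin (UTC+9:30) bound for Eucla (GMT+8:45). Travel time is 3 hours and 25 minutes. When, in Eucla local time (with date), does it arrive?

3:21 AM on April 6

Convert departure to UTC: 12:41 AM − 9:30 = 3:11 PM UTC on Apr 5.
Add 3 hours and 25 minutes travel time → 6:36 PM UTC.
Eucla is UTC+8:45, so local arrival = 6:36 PM + 8:45 = 3:21 AM on Apr 6.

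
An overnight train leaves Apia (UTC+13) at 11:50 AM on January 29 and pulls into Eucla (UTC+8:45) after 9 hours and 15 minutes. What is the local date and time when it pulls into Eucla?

4:50 PM on January 29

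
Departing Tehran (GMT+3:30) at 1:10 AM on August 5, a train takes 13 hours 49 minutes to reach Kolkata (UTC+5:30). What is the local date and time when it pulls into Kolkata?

4:59 PM on August 5

Convert departure to UTC: 1:10 AM − 3:30 = 9:40 PM UTC on Aug 4.
Add 13 hours and 49 minutes travel time → 11:29 AM UTC (Aug 5).
Kolkata is UTC+5:30, so local arrival = 11:29 AM + 5:30 = 4:59 PM on Aug 5.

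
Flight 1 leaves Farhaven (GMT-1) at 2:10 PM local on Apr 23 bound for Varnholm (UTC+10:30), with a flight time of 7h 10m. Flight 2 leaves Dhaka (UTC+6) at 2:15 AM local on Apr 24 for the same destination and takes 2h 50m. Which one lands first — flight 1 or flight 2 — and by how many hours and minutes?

the first, by 45 minutes

Flight 1 in UTC: 2:10 PM + 1:00 = 3:10 PM on Apr 23.
+7 hours 10 minutes → arrive 10:20 PM UTC on Apr 23.
Flight 2 in UTC: 2:15 AM − 6:00 = 8:15 PM on Apr 23.
+2 hours and 50 minutes → arrive 11:05 PM UTC on Apr 23.
Flight 1 lands earlier by 45 minutes.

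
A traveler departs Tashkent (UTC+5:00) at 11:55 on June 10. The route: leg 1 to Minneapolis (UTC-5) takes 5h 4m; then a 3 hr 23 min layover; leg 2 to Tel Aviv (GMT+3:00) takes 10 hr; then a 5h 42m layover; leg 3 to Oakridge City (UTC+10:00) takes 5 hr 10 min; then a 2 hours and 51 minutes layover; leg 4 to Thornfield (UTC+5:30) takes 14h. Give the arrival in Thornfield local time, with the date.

10:35 on June 12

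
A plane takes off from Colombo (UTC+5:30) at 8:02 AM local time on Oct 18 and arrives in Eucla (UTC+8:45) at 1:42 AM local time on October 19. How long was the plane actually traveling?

14 hours 25 minutes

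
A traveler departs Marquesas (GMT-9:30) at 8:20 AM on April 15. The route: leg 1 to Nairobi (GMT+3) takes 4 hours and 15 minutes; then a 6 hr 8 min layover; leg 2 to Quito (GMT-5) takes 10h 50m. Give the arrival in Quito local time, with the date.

10:03 AM on Apr 16

Convert departure to UTC: 8:20 AM + 9:30 = 5:50 PM UTC on Apr 15.
Add 4 hours 15 minutes leg 1 → 10:05 PM UTC.
Add 6 hours and 8 minutes layover in Nairobi → 4:13 AM UTC (Apr 16).
Add 10 hours and 50 minutes leg 2 → 3:03 PM UTC.
Quito is UTC−5:00, so local arrival = 3:03 PM − 5:00 = 10:03 AM on Apr 16.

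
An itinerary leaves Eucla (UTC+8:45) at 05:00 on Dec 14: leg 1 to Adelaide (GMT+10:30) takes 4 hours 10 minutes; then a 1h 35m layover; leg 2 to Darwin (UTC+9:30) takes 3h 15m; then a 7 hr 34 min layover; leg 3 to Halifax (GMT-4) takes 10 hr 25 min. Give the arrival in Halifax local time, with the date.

19:14 on Dec 14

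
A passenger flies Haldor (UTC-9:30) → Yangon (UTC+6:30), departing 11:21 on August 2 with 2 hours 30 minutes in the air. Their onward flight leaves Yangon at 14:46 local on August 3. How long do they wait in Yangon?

8 hours 55 minutes

Convert departure to UTC: 11:21 + 9:30 = 20:51 UTC on Aug 2.
Add 2 hours 30 minutes flight time → 23:21 UTC.
Yangon is UTC+6:30, so local arrival = 23:21 + 6:30 = 05:51 on Aug 3.
Layover = 14:46 − 05:51 = 8 hours 55 minutes.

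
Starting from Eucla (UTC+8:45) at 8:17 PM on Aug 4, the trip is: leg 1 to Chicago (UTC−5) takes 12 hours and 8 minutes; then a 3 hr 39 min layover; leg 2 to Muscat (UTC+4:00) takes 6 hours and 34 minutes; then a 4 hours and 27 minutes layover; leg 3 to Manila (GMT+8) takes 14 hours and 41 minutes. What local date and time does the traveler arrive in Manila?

1:01 PM on Aug 6

Convert departure to UTC: 8:17 PM − 8:45 = 11:32 AM UTC on Aug 4.
Add 12 hours 8 minutes leg 1 → 11:40 PM UTC.
Add 3 hours 39 minutes layover in Chicago → 3:19 AM UTC (Aug 5).
Add 6 hours and 34 minutes leg 2 → 9:53 AM UTC.
Add 4 hours 27 minutes layover in Muscat → 2:20 PM UTC.
Add 14 hours and 41 minutes leg 3 → 5:01 AM UTC (Aug 6).
Manila is UTC+8:00, so local arrival = 5:01 AM + 8:00 = 1:01 PM on Aug 6.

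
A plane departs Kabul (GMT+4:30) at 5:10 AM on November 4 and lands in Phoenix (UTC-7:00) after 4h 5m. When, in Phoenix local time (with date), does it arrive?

9:45 PM on Nov 3

Convert departure to UTC: 5:10 AM − 4:30 = 12:40 AM UTC on Nov 4.
Add 4 hours 5 minutes travel time → 4:45 AM UTC.
Phoenix is UTC−7:00, so local arrival = 4:45 AM − 7:00 = 9:45 PM on Nov 3.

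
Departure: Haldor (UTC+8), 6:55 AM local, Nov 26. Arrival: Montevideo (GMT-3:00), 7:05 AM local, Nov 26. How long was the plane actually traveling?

Departure in UTC: 6:55 AM − 8:00 = 10:55 PM on Nov 25.
Arrival in UTC: 7:05 AM + 3:00 = 10:05 AM on Nov 26.
Elapsed = 10:05 AM − 10:55 PM (+1 day) = 11 hours 10 minutes.

11 hours 10 minutes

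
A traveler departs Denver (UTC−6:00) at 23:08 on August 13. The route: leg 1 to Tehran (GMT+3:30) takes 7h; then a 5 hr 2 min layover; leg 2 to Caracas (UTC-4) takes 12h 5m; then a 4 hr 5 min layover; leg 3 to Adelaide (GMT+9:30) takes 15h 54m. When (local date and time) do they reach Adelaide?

Convert departure to UTC: 23:08 + 6:00 = 05:08 UTC on Aug 14.
Add 7 hours leg 1 → 12:08 UTC.
Add 5 hours and 2 minutes layover in Tehran → 17:10 UTC.
Add 12 hours and 5 minutes leg 2 → 05:15 UTC (Aug 15).
Add 4 hours 5 minutes layover in Caracas → 09:20 UTC.
Add 15 hours 54 minutes leg 3 → 01:14 UTC (Aug 16).
Adelaide is UTC+9:30, so local arrival = 01:14 + 9:30 = 10:44 on Aug 16.

10:44 on Aug 16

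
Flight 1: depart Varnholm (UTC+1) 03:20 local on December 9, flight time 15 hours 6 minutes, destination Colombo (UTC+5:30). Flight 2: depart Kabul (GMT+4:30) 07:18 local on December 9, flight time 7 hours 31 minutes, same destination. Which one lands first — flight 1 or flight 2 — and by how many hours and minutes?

Flight 1 in UTC: 03:20 − 1:00 = 02:20 on Dec 9.
+15 hours 6 minutes → arrive 17:26 UTC on Dec 9.
Flight 2 in UTC: 07:18 − 4:30 = 02:48 on Dec 9.
+7 hours 31 minutes → arrive 10:19 UTC on Dec 9.
Flight 2 lands earlier by 7 hours 7 minutes.

the second, by 7 hours 7 minutes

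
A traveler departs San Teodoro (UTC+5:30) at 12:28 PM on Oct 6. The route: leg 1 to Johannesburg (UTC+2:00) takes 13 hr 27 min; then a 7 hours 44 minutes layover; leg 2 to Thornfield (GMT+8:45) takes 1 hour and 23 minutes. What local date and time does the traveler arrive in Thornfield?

Convert departure to UTC: 12:28 PM − 5:30 = 6:58 AM UTC on Oct 6.
Add 13 hours 27 minutes leg 1 → 8:25 PM UTC.
Add 7 hours and 44 minutes layover in Johannesburg → 4:09 AM UTC (Oct 7).
Add 1 hour 23 minutes leg 2 → 5:32 AM UTC.
Thornfield is UTC+8:45, so local arrival = 5:32 AM + 8:45 = 2:17 PM on Oct 7.

2:17 PM on October 7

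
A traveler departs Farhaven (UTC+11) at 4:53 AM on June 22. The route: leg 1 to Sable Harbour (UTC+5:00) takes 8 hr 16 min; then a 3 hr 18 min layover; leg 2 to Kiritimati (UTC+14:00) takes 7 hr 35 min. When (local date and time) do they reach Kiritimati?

3:02 AM on June 23

Convert departure to UTC: 4:53 AM − 11:00 = 5:53 PM UTC on Jun 21.
Add 8 hours 16 minutes leg 1 → 2:09 AM UTC (Jun 22).
Add 3 hours 18 minutes layover in Sable Harbour → 5:27 AM UTC.
Add 7 hours and 35 minutes leg 2 → 1:02 PM UTC.
Kiritimati is UTC+14:00, so local arrival = 1:02 PM + 14:00 = 3:02 AM on Jun 23.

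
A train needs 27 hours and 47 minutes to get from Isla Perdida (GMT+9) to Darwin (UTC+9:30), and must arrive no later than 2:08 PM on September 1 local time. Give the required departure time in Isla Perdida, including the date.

Target arrival in UTC: 2:08 PM − 9:30 = 4:38 AM on Sep 1.
Subtract 27 hours and 47 minutes → departure 12:51 AM UTC on Aug 31.
Isla Perdida is UTC+9:00: 12:51 AM + 9:00 = 9:51 AM on Aug 31.

9:51 AM on Aug 31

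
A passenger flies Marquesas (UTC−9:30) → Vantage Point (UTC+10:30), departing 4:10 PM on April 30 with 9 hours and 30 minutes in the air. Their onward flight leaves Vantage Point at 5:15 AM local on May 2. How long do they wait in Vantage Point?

7 hours 35 minutes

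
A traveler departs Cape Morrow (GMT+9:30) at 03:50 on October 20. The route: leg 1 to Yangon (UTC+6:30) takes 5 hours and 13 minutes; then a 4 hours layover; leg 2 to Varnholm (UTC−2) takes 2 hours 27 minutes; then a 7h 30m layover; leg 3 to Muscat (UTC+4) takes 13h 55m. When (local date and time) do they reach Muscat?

Convert departure to UTC: 03:50 − 9:30 = 18:20 UTC on Oct 19.
Add 5 hours and 13 minutes leg 1 → 23:33 UTC.
Add 4 hours layover in Yangon → 03:33 UTC (Oct 20).
Add 2 hours and 27 minutes leg 2 → 06:00 UTC.
Add 7 hours 30 minutes layover in Varnholm → 13:30 UTC.
Add 13 hours 55 minutes leg 3 → 03:25 UTC (Oct 21).
Muscat is UTC+4:00, so local arrival = 03:25 + 4:00 = 07:25 on Oct 21.

07:25 on October 21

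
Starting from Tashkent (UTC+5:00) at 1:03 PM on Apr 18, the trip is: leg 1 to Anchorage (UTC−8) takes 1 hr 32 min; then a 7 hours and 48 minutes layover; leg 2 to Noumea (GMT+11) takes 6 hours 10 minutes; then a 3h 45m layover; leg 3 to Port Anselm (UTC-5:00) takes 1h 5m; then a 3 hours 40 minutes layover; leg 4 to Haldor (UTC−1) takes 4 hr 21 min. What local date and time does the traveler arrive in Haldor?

11:24 AM on April 19

Convert departure to UTC: 1:03 PM − 5:00 = 8:03 AM UTC on Apr 18.
Add 1 hour and 32 minutes leg 1 → 9:35 AM UTC.
Add 7 hours and 48 minutes layover in Anchorage → 5:23 PM UTC.
Add 6 hours and 10 minutes leg 2 → 11:33 PM UTC.
Add 3 hours 45 minutes layover in Noumea → 3:18 AM UTC (Apr 19).
Add 1 hour 5 minutes leg 3 → 4:23 AM UTC.
Add 3 hours and 40 minutes layover in Port Anselm → 8:03 AM UTC.
Add 4 hours 21 minutes leg 4 → 12:24 PM UTC.
Haldor is UTC−1:00, so local arrival = 12:24 PM − 1:00 = 11:24 AM on Apr 19.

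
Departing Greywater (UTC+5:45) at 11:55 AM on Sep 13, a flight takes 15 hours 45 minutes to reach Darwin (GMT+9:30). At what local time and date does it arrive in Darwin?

7:25 AM on Sep 14

Convert departure to UTC: 11:55 AM − 5:45 = 6:10 AM UTC on Sep 13.
Add 15 hours and 45 minutes travel time → 9:55 PM UTC.
Darwin is UTC+9:30, so local arrival = 9:55 PM + 9:30 = 7:25 AM on Sep 14.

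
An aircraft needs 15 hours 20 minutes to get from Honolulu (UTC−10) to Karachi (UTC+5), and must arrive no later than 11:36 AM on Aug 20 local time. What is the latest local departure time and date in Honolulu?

5:16 AM on August 19

Target arrival in UTC: 11:36 AM − 5:00 = 6:36 AM on Aug 20.
Subtract 15 hours and 20 minutes → departure 3:16 PM UTC on Aug 19.
Honolulu is UTC−10:00: 3:16 PM − 10:00 = 5:16 AM on Aug 19.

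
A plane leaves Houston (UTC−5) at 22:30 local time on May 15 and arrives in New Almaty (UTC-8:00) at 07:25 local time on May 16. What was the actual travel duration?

11 hours 55 minutes

Departure in UTC: 22:30 + 5:00 = 03:30 on May 16.
Arrival in UTC: 07:25 + 8:00 = 15:25 on May 16.
Elapsed = 15:25 − 03:30 = 11 hours 55 minutes.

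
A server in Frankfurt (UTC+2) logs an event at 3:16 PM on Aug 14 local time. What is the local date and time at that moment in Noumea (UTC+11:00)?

12:16 AM on August 15

Noumea is 9:00 ahead of Frankfurt.
Shift by the zone difference: 3:16 PM + 9:00 = 12:16 AM on Aug 15 in Noumea.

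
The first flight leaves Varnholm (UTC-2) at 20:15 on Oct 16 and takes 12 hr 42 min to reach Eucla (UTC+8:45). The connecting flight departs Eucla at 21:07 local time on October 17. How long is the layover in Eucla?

1 hour 25 minutes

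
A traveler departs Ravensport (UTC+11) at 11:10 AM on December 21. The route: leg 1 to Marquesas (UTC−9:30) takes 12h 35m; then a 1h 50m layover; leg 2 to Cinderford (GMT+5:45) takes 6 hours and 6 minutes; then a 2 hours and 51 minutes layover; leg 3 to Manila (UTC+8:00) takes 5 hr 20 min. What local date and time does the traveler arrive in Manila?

12:52 PM on Dec 22

Convert departure to UTC: 11:10 AM − 11:00 = 12:10 AM UTC on Dec 21.
Add 12 hours and 35 minutes leg 1 → 12:45 PM UTC.
Add 1 hour and 50 minutes layover in Marquesas → 2:35 PM UTC.
Add 6 hours and 6 minutes leg 2 → 8:41 PM UTC.
Add 2 hours and 51 minutes layover in Cinderford → 11:32 PM UTC.
Add 5 hours and 20 minutes leg 3 → 4:52 AM UTC (Dec 22).
Manila is UTC+8:00, so local arrival = 4:52 AM + 8:00 = 12:52 PM on Dec 22.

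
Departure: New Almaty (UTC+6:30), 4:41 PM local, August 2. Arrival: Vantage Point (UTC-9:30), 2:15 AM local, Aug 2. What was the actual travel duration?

Departure in UTC: 4:41 PM − 6:30 = 10:11 AM on Aug 2.
Arrival in UTC: 2:15 AM + 9:30 = 11:45 AM on Aug 2.
Elapsed = 11:45 AM − 10:11 AM = 1 hour 34 minutes.

1 hour 34 minutes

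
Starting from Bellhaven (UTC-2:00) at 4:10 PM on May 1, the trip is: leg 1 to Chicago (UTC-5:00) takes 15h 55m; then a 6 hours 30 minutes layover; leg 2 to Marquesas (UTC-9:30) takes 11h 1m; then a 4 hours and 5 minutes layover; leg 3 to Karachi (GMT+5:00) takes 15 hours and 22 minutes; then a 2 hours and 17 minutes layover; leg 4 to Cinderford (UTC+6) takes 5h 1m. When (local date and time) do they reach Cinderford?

Convert departure to UTC: 4:10 PM + 2:00 = 6:10 PM UTC on May 1.
Add 15 hours 55 minutes leg 1 → 10:05 AM UTC (May 2).
Add 6 hours and 30 minutes layover in Chicago → 4:35 PM UTC.
Add 11 hours and 1 minute leg 2 → 3:36 AM UTC (May 3).
Add 4 hours and 5 minutes layover in Marquesas → 7:41 AM UTC.
Add 15 hours and 22 minutes leg 3 → 11:03 PM UTC.
Add 2 hours 17 minutes layover in Karachi → 1:20 AM UTC (May 4).
Add 5 hours 1 minute leg 4 → 6:21 AM UTC.
Cinderford is UTC+6:00, so local arrival = 6:21 AM + 6:00 = 12:21 PM on May 4.

12:21 PM on May 4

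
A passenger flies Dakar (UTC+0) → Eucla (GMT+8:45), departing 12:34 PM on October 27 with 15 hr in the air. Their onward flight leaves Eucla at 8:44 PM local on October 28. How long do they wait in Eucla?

Dakar is at UTC+0, so departure is already 12:34 PM UTC on Oct 27.
Add 15 hours flight time → 3:34 AM UTC (Oct 28).
Eucla is UTC+8:45, so local arrival = 3:34 AM + 8:45 = 12:19 PM on Oct 28.
Layover = 8:44 PM − 12:19 PM = 8 hours 25 minutes.

8 hours 25 minutes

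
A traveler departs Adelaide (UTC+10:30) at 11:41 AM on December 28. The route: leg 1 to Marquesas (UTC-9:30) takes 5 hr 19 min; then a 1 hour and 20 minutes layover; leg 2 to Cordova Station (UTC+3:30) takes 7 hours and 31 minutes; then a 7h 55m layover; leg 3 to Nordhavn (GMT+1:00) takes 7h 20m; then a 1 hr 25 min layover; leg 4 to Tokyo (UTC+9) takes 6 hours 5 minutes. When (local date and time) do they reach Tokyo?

Convert departure to UTC: 11:41 AM − 10:30 = 1:11 AM UTC on Dec 28.
Add 5 hours and 19 minutes leg 1 → 6:30 AM UTC.
Add 1 hour 20 minutes layover in Marquesas → 7:50 AM UTC.
Add 7 hours 31 minutes leg 2 → 3:21 PM UTC.
Add 7 hours 55 minutes layover in Cordova Station → 11:16 PM UTC.
Add 7 hours 20 minutes leg 3 → 6:36 AM UTC (Dec 29).
Add 1 hour 25 minutes layover in Nordhavn → 8:01 AM UTC.
Add 6 hours 5 minutes leg 4 → 2:06 PM UTC.
Tokyo is UTC+9:00, so local arrival = 2:06 PM + 9:00 = 11:06 PM on Dec 29.

11:06 PM on Dec 29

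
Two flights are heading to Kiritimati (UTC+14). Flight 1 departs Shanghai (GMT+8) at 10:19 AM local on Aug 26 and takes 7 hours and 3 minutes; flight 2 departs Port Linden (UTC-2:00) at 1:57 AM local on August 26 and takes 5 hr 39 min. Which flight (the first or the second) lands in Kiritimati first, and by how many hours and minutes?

Flight 1 in UTC: 10:19 AM − 8:00 = 2:19 AM on Aug 26.
+7 hours 3 minutes → arrive 9:22 AM UTC on Aug 26.
Flight 2 in UTC: 1:57 AM + 2:00 = 3:57 AM on Aug 26.
+5 hours 39 minutes → arrive 9:36 AM UTC on Aug 26.
Flight 1 lands earlier by 14 minutes.

the first, by 14 minutes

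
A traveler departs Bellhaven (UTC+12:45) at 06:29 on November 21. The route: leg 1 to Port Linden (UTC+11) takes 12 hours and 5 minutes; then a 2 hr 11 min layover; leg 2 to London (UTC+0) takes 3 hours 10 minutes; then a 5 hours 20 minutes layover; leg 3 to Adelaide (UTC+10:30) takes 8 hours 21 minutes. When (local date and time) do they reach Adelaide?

11:21 on November 22

Convert departure to UTC: 06:29 − 12:45 = 17:44 UTC on Nov 20.
Add 12 hours and 5 minutes leg 1 → 05:49 UTC (Nov 21).
Add 2 hours and 11 minutes layover in Port Linden → 08:00 UTC.
Add 3 hours 10 minutes leg 2 → 11:10 UTC.
Add 5 hours 20 minutes layover in London → 16:30 UTC.
Add 8 hours and 21 minutes leg 3 → 00:51 UTC (Nov 22).
Adelaide is UTC+10:30, so local arrival = 00:51 + 10:30 = 11:21 on Nov 22.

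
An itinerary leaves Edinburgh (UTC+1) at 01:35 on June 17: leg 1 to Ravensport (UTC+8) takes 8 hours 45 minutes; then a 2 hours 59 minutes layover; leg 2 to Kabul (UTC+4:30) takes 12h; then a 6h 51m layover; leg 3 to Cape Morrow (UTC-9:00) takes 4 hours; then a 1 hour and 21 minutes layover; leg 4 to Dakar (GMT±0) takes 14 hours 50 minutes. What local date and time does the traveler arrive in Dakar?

Convert departure to UTC: 01:35 − 1:00 = 00:35 UTC on Jun 17.
Add 8 hours 45 minutes leg 1 → 09:20 UTC.
Add 2 hours 59 minutes layover in Ravensport → 12:19 UTC.
Add 12 hours leg 2 → 00:19 UTC (Jun 18).
Add 6 hours and 51 minutes layover in Kabul → 07:10 UTC.
Add 4 hours leg 3 → 11:10 UTC.
Add 1 hour 21 minutes layover in Cape Morrow → 12:31 UTC.
Add 14 hours and 50 minutes leg 4 → 03:21 UTC (Jun 19).
Dakar is UTC+0, so local arrival is the same: 03:21 on Jun 19.

03:21 on June 19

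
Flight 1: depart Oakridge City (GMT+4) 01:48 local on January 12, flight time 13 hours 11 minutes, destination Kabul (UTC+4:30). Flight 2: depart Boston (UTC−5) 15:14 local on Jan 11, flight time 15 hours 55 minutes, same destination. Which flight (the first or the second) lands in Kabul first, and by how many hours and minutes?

Flight 1 in UTC: 01:48 − 4:00 = 21:48 on Jan 11.
+13 hours and 11 minutes → arrive 10:59 UTC on Jan 12.
Flight 2 in UTC: 15:14 + 5:00 = 20:14 on Jan 11.
+15 hours 55 minutes → arrive 12:09 UTC on Jan 12.
Flight 1 lands earlier by 1 hour 10 minutes.

the first, by 1 hour 10 minutes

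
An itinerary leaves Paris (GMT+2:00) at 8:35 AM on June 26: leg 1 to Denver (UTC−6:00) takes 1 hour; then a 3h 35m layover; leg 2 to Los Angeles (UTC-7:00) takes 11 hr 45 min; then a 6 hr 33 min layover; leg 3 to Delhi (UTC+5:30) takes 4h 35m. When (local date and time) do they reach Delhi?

3:33 PM on June 27

Convert departure to UTC: 8:35 AM − 2:00 = 6:35 AM UTC on Jun 26.
Add 1 hour leg 1 → 7:35 AM UTC.
Add 3 hours and 35 minutes layover in Denver → 11:10 AM UTC.
Add 11 hours and 45 minutes leg 2 → 10:55 PM UTC.
Add 6 hours and 33 minutes layover in Los Angeles → 5:28 AM UTC (Jun 27).
Add 4 hours 35 minutes leg 3 → 10:03 AM UTC.
Delhi is UTC+5:30, so local arrival = 10:03 AM + 5:30 = 3:33 PM on Jun 27.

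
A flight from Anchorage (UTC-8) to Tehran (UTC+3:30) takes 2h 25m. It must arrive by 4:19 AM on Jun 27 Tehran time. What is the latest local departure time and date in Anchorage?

2:24 PM on June 26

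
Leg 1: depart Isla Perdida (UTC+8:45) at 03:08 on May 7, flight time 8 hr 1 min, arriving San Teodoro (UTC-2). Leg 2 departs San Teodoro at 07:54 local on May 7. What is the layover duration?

7 hours 30 minutes

Convert departure to UTC: 03:08 − 8:45 = 18:23 UTC on May 6.
Add 8 hours 1 minute flight time → 02:24 UTC (May 7).
San Teodoro is UTC−2:00, so local arrival = 02:24 − 2:00 = 00:24 on May 7.
Layover = 07:54 − 00:24 = 7 hours 30 minutes.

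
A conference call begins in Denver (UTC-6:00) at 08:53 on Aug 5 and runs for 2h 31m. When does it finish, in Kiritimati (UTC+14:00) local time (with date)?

Convert start to UTC: 08:53 + 6:00 = 14:53 UTC on Aug 5.
Add 2 hours 31 minutes duration → 17:24 UTC.
Kiritimati is UTC+14:00, so local end time = 17:24 + 14:00 = 07:24 on Aug 6.

07:24 on August 6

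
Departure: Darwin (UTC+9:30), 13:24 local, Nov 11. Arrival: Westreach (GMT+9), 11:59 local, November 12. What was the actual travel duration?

Westreach is 0:30 behind Darwin.
Clock-face elapsed time (ignoring zones) is 22 hours 35 minutes.
Actual elapsed = 22 hours 35 minutes + 0:30 = 23 hours 5 minutes.

23 hours 5 minutes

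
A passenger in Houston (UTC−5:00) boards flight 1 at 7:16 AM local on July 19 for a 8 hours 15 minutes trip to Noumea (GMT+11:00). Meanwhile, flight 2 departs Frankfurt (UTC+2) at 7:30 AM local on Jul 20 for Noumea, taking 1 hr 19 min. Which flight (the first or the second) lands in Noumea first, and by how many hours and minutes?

the first, by 10 hours 18 minutes

Flight 1 in UTC: 7:16 AM + 5:00 = 12:16 PM on Jul 19.
+8 hours 15 minutes → arrive 8:31 PM UTC on Jul 19.
Flight 2 in UTC: 7:30 AM − 2:00 = 5:30 AM on Jul 20.
+1 hour 19 minutes → arrive 6:49 AM UTC on Jul 20.
Flight 1 lands earlier by 10 hours 18 minutes.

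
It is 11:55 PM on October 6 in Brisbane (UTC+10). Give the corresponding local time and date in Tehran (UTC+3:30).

Tehran is 6:30 behind Brisbane.
Shift by the zone difference: 11:55 PM − 6:30 = 5:25 PM on Oct 6 in Tehran.

5:25 PM on October 6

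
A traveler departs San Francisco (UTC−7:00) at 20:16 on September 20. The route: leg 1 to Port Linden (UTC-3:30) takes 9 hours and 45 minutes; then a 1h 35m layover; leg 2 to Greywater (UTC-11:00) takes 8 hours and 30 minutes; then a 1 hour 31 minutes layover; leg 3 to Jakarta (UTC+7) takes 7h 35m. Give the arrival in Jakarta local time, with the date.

15:12 on September 22

Convert departure to UTC: 20:16 + 7:00 = 03:16 UTC on Sep 21.
Add 9 hours 45 minutes leg 1 → 13:01 UTC.
Add 1 hour 35 minutes layover in Port Linden → 14:36 UTC.
Add 8 hours 30 minutes leg 2 → 23:06 UTC.
Add 1 hour 31 minutes layover in Greywater → 00:37 UTC (Sep 22).
Add 7 hours and 35 minutes leg 3 → 08:12 UTC.
Jakarta is UTC+7:00, so local arrival = 08:12 + 7:00 = 15:12 on Sep 22.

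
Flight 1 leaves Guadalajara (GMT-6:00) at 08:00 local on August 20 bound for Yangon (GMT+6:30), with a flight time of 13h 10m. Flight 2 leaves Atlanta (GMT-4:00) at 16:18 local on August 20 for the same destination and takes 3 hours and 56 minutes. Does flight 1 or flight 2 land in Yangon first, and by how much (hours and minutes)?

the second, by 2 hours 56 minutes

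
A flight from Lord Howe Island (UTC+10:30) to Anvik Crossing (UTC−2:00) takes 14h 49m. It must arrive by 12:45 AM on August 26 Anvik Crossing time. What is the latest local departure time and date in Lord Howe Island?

Target arrival in UTC: 12:45 AM + 2:00 = 2:45 AM on Aug 26.
Subtract 14 hours and 49 minutes → departure 11:56 AM UTC on Aug 25.
Lord Howe Island is UTC+10:30: 11:56 AM + 10:30 = 10:26 PM on Aug 25.

10:26 PM on August 25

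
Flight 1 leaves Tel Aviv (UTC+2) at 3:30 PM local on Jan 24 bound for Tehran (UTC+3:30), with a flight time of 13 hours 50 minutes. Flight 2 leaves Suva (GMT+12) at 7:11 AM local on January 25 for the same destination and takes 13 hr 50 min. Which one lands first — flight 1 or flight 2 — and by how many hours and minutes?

the first, by 5 hours 41 minutes

Flight 1 in UTC: 3:30 PM − 2:00 = 1:30 PM on Jan 24.
+13 hours 50 minutes → arrive 3:20 AM UTC on Jan 25.
Flight 2 in UTC: 7:11 AM − 12:00 = 7:11 PM on Jan 24.
+13 hours 50 minutes → arrive 9:01 AM UTC on Jan 25.
Flight 1 lands earlier by 5 hours 41 minutes.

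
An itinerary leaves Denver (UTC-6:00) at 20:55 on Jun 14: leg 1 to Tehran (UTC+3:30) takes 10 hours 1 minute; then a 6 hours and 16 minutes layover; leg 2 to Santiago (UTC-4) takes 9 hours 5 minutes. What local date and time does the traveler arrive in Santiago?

00:17 on June 16

Convert departure to UTC: 20:55 + 6:00 = 02:55 UTC on Jun 15.
Add 10 hours 1 minute leg 1 → 12:56 UTC.
Add 6 hours and 16 minutes layover in Tehran → 19:12 UTC.
Add 9 hours 5 minutes leg 2 → 04:17 UTC (Jun 16).
Santiago is UTC−4:00, so local arrival = 04:17 − 4:00 = 00:17 on Jun 16.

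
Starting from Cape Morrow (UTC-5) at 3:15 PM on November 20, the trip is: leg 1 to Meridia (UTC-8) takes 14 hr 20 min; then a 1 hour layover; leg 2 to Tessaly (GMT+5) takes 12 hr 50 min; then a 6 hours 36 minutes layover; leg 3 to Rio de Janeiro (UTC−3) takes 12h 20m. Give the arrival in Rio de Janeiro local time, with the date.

Convert departure to UTC: 3:15 PM + 5:00 = 8:15 PM UTC on Nov 20.
Add 14 hours and 20 minutes leg 1 → 10:35 AM UTC (Nov 21).
Add 1 hour layover in Meridia → 11:35 AM UTC.
Add 12 hours 50 minutes leg 2 → 12:25 AM UTC (Nov 22).
Add 6 hours and 36 minutes layover in Tessaly → 7:01 AM UTC.
Add 12 hours 20 minutes leg 3 → 7:21 PM UTC.
Rio de Janeiro is UTC−3:00, so local arrival = 7:21 PM − 3:00 = 4:21 PM on Nov 22.

4:21 PM on November 22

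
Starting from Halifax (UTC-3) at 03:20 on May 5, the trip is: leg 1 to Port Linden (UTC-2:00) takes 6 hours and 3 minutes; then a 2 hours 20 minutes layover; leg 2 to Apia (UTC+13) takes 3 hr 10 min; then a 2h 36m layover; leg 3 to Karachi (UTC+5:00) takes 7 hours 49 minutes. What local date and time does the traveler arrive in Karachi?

09:18 on May 6

Convert departure to UTC: 03:20 + 3:00 = 06:20 UTC on May 5.
Add 6 hours and 3 minutes leg 1 → 12:23 UTC.
Add 2 hours and 20 minutes layover in Port Linden → 14:43 UTC.
Add 3 hours and 10 minutes leg 2 → 17:53 UTC.
Add 2 hours and 36 minutes layover in Apia → 20:29 UTC.
Add 7 hours and 49 minutes leg 3 → 04:18 UTC (May 6).
Karachi is UTC+5:00, so local arrival = 04:18 + 5:00 = 09:18 on May 6.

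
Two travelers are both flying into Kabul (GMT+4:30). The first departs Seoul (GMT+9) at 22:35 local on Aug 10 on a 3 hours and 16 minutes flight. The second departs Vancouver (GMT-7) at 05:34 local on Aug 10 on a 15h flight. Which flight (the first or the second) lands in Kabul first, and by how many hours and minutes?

the first, by 10 hours 43 minutes

Flight 1 in UTC: 22:35 − 9:00 = 13:35 on Aug 10.
+3 hours 16 minutes → arrive 16:51 UTC on Aug 10.
Flight 2 in UTC: 05:34 + 7:00 = 12:34 on Aug 10.
+15 hours → arrive 03:34 UTC on Aug 11.
Flight 1 lands earlier by 10 hours 43 minutes.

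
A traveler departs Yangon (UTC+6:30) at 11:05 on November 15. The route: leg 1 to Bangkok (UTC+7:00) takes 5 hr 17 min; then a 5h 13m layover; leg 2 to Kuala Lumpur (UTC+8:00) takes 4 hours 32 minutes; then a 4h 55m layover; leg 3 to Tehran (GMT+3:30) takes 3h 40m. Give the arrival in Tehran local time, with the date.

07:42 on Nov 16

Convert departure to UTC: 11:05 − 6:30 = 04:35 UTC on Nov 15.
Add 5 hours and 17 minutes leg 1 → 09:52 UTC.
Add 5 hours and 13 minutes layover in Bangkok → 15:05 UTC.
Add 4 hours and 32 minutes leg 2 → 19:37 UTC.
Add 4 hours and 55 minutes layover in Kuala Lumpur → 00:32 UTC (Nov 16).
Add 3 hours 40 minutes leg 3 → 04:12 UTC.
Tehran is UTC+3:30, so local arrival = 04:12 + 3:30 = 07:42 on Nov 16.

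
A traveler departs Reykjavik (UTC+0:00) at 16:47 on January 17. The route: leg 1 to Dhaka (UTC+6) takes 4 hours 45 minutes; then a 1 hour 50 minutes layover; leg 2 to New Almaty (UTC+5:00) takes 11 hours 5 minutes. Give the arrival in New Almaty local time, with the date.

Reykjavik is at UTC+0, so departure is already 16:47 UTC on Jan 17.
Add 4 hours 45 minutes leg 1 → 21:32 UTC.
Add 1 hour and 50 minutes layover in Dhaka → 23:22 UTC.
Add 11 hours and 5 minutes leg 2 → 10:27 UTC (Jan 18).
New Almaty is UTC+5:00, so local arrival = 10:27 + 5:00 = 15:27 on Jan 18.

15:27 on January 18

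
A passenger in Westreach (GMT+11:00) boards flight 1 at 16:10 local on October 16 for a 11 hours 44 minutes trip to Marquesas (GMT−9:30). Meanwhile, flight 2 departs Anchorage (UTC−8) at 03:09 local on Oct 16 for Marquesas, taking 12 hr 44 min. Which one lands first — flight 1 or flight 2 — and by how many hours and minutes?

the first, by 6 hours 59 minutes

Flight 1 in UTC: 16:10 − 11:00 = 05:10 on Oct 16.
+11 hours and 44 minutes → arrive 16:54 UTC on Oct 16.
Flight 2 in UTC: 03:09 + 8:00 = 11:09 on Oct 16.
+12 hours 44 minutes → arrive 23:53 UTC on Oct 16.
Flight 1 lands earlier by 6 hours 59 minutes.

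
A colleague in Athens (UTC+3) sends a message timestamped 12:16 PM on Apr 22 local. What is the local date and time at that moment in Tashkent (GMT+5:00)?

In UTC: 12:16 PM − 3:00 = 9:16 AM on Apr 22.
Tashkent is UTC+5:00: 9:16 AM + 5:00 = 2:16 PM on Apr 22.

2:16 PM on April 22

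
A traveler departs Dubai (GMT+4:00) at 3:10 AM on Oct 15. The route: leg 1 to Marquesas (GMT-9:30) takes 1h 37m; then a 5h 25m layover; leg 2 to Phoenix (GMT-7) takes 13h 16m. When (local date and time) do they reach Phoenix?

Convert departure to UTC: 3:10 AM − 4:00 = 11:10 PM UTC on Oct 14.
Add 1 hour and 37 minutes leg 1 → 12:47 AM UTC (Oct 15).
Add 5 hours 25 minutes layover in Marquesas → 6:12 AM UTC.
Add 13 hours 16 minutes leg 2 → 7:28 PM UTC.
Phoenix is UTC−7:00, so local arrival = 7:28 PM − 7:00 = 12:28 PM on Oct 15.

12:28 PM on October 15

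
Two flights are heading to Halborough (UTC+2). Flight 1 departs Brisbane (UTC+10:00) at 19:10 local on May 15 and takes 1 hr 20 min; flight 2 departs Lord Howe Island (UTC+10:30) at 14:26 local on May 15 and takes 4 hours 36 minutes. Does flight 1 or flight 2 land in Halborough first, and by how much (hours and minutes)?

Flight 1 in UTC: 19:10 − 10:00 = 09:10 on May 15.
+1 hour and 20 minutes → arrive 10:30 UTC on May 15.
Flight 2 in UTC: 14:26 − 10:30 = 03:56 on May 15.
+4 hours 36 minutes → arrive 08:32 UTC on May 15.
Flight 2 lands earlier by 1 hour 58 minutes.

the second, by 1 hour 58 minutes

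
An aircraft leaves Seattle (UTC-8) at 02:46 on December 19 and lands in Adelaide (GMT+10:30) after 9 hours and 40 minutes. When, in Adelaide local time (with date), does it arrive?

Convert departure to UTC: 02:46 + 8:00 = 10:46 UTC on Dec 19.
Add 9 hours and 40 minutes travel time → 20:26 UTC.
Adelaide is UTC+10:30, so local arrival = 20:26 + 10:30 = 06:56 on Dec 20.

06:56 on Dec 20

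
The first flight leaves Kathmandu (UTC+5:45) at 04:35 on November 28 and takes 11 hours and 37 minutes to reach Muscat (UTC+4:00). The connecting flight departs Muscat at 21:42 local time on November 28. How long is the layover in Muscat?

Convert departure to UTC: 04:35 − 5:45 = 22:50 UTC on Nov 27.
Add 11 hours and 37 minutes flight time → 10:27 UTC (Nov 28).
Muscat is UTC+4:00, so local arrival = 10:27 + 4:00 = 14:27 on Nov 28.
Layover = 21:42 − 14:27 = 7 hours 15 minutes.

7 hours 15 minutes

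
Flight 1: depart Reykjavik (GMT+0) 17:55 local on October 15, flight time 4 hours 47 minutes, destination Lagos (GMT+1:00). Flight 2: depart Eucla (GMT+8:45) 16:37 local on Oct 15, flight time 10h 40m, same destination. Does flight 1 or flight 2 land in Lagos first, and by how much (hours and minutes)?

the second, by 4 hours 10 minutes

Flight 1 departs at 17:55 UTC (Oct 15).
+4 hours 47 minutes → arrive 22:42 UTC on Oct 15.
Flight 2 in UTC: 16:37 − 8:45 = 07:52 on Oct 15.
+10 hours and 40 minutes → arrive 18:32 UTC on Oct 15.
Flight 2 lands earlier by 4 hours 10 minutes.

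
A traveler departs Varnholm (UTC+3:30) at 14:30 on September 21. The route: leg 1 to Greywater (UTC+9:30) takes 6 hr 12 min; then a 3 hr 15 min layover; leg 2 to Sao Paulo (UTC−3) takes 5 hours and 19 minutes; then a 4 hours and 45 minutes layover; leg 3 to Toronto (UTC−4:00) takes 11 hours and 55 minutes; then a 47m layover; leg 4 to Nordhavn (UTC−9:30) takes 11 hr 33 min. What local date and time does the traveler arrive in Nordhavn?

Convert departure to UTC: 14:30 − 3:30 = 11:00 UTC on Sep 21.
Add 6 hours 12 minutes leg 1 → 17:12 UTC.
Add 3 hours and 15 minutes layover in Greywater → 20:27 UTC.
Add 5 hours and 19 minutes leg 2 → 01:46 UTC (Sep 22).
Add 4 hours 45 minutes layover in Sao Paulo → 06:31 UTC.
Add 11 hours and 55 minutes leg 3 → 18:26 UTC.
Add 47 minutes layover in Toronto → 19:13 UTC.
Add 11 hours 33 minutes leg 4 → 06:46 UTC (Sep 23).
Nordhavn is UTC−9:30, so local arrival = 06:46 − 9:30 = 21:16 on Sep 22.

21:16 on Sep 22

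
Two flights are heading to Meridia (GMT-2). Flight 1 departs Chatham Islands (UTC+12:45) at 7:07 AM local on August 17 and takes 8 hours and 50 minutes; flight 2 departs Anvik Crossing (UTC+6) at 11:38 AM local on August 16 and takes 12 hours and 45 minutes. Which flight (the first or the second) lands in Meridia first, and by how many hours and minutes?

Flight 1 in UTC: 7:07 AM − 12:45 = 6:22 PM on Aug 16.
+8 hours and 50 minutes → arrive 3:12 AM UTC on Aug 17.
Flight 2 in UTC: 11:38 AM − 6:00 = 5:38 AM on Aug 16.
+12 hours 45 minutes → arrive 6:23 PM UTC on Aug 16.
Flight 2 lands earlier by 8 hours 49 minutes.

the second, by 8 hours 49 minutes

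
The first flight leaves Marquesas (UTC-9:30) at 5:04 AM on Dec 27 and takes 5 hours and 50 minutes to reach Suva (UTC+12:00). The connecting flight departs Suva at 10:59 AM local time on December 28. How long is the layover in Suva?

2 hours 35 minutes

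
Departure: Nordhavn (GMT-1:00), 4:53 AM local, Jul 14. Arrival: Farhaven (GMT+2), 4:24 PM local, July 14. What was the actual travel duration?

Farhaven is 3:00 ahead of Nordhavn.
Clock-face elapsed time (ignoring zones) is 11 hours 31 minutes.
Actual elapsed = 11 hours 31 minutes − 3:00 = 8 hours 31 minutes.

8 hours 31 minutes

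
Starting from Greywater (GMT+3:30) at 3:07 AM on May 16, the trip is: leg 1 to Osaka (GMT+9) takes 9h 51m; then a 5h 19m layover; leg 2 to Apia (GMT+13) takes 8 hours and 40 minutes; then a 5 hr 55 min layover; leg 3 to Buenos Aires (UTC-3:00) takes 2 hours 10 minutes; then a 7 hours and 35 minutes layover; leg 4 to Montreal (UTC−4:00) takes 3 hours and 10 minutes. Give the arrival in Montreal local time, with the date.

Convert departure to UTC: 3:07 AM − 3:30 = 11:37 PM UTC on May 15.
Add 9 hours and 51 minutes leg 1 → 9:28 AM UTC (May 16).
Add 5 hours 19 minutes layover in Osaka → 2:47 PM UTC.
Add 8 hours and 40 minutes leg 2 → 11:27 PM UTC.
Add 5 hours and 55 minutes layover in Apia → 5:22 AM UTC (May 17).
Add 2 hours 10 minutes leg 3 → 7:32 AM UTC.
Add 7 hours 35 minutes layover in Buenos Aires → 3:07 PM UTC.
Add 3 hours and 10 minutes leg 4 → 6:17 PM UTC.
Montreal is UTC−4:00, so local arrival = 6:17 PM − 4:00 = 2:17 PM on May 17.

2:17 PM on May 17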